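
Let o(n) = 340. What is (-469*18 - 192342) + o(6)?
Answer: -200444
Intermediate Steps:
(-469*18 - 192342) + o(6) = (-469*18 - 192342) + 340 = (-8442 - 192342) + 340 = -200784 + 340 = -200444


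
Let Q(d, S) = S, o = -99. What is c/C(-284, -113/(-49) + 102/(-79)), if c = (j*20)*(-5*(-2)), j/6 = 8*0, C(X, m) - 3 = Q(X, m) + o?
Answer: 0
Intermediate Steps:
C(X, m) = -96 + m (C(X, m) = 3 + (m - 99) = 3 + (-99 + m) = -96 + m)
j = 0 (j = 6*(8*0) = 6*0 = 0)
c = 0 (c = (0*20)*(-5*(-2)) = 0*10 = 0)
c/C(-284, -113/(-49) + 102/(-79)) = 0/(-96 + (-113/(-49) + 102/(-79))) = 0/(-96 + (-113*(-1/49) + 102*(-1/79))) = 0/(-96 + (113/49 - 102/79)) = 0/(-96 + 3929/3871) = 0/(-367687/3871) = 0*(-3871/367687) = 0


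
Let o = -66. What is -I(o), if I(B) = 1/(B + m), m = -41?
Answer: 1/107 ≈ 0.0093458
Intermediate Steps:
I(B) = 1/(-41 + B) (I(B) = 1/(B - 41) = 1/(-41 + B))
-I(o) = -1/(-41 - 66) = -1/(-107) = -1*(-1/107) = 1/107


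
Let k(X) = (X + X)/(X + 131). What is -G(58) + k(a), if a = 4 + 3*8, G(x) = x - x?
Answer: 56/159 ≈ 0.35220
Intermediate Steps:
G(x) = 0
a = 28 (a = 4 + 24 = 28)
k(X) = 2*X/(131 + X) (k(X) = (2*X)/(131 + X) = 2*X/(131 + X))
-G(58) + k(a) = -1*0 + 2*28/(131 + 28) = 0 + 2*28/159 = 0 + 2*28*(1/159) = 0 + 56/159 = 56/159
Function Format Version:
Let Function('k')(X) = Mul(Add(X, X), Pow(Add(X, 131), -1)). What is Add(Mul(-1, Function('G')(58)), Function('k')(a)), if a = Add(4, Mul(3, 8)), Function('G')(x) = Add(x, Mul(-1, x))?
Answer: Rational(56, 159) ≈ 0.35220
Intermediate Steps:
Function('G')(x) = 0
a = 28 (a = Add(4, 24) = 28)
Function('k')(X) = Mul(2, X, Pow(Add(131, X), -1)) (Function('k')(X) = Mul(Mul(2, X), Pow(Add(131, X), -1)) = Mul(2, X, Pow(Add(131, X), -1)))
Add(Mul(-1, Function('G')(58)), Function('k')(a)) = Add(Mul(-1, 0), Mul(2, 28, Pow(Add(131, 28), -1))) = Add(0, Mul(2, 28, Pow(159, -1))) = Add(0, Mul(2, 28, Rational(1, 159))) = Add(0, Rational(56, 159)) = Rational(56, 159)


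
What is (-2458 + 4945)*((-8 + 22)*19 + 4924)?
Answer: 12907530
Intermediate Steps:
(-2458 + 4945)*((-8 + 22)*19 + 4924) = 2487*(14*19 + 4924) = 2487*(266 + 4924) = 2487*5190 = 12907530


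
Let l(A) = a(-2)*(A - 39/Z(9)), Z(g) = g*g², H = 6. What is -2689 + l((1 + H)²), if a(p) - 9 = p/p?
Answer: -534487/243 ≈ -2199.5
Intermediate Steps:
a(p) = 10 (a(p) = 9 + p/p = 9 + 1 = 10)
Z(g) = g³
l(A) = -130/243 + 10*A (l(A) = 10*(A - 39/(9³)) = 10*(A - 39/729) = 10*(A - 39*1/729) = 10*(A - 13/243) = 10*(-13/243 + A) = -130/243 + 10*A)
-2689 + l((1 + H)²) = -2689 + (-130/243 + 10*(1 + 6)²) = -2689 + (-130/243 + 10*7²) = -2689 + (-130/243 + 10*49) = -2689 + (-130/243 + 490) = -2689 + 118940/243 = -534487/243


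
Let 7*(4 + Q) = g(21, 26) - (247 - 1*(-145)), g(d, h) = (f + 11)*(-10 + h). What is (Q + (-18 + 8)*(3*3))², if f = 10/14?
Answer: 36457444/2401 ≈ 15184.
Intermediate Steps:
f = 5/7 (f = 10*(1/14) = 5/7 ≈ 0.71429)
g(d, h) = -820/7 + 82*h/7 (g(d, h) = (5/7 + 11)*(-10 + h) = 82*(-10 + h)/7 = -820/7 + 82*h/7)
Q = -1628/49 (Q = -4 + ((-820/7 + (82/7)*26) - (247 - 1*(-145)))/7 = -4 + ((-820/7 + 2132/7) - (247 + 145))/7 = -4 + (1312/7 - 1*392)/7 = -4 + (1312/7 - 392)/7 = -4 + (⅐)*(-1432/7) = -4 - 1432/49 = -1628/49 ≈ -33.224)
(Q + (-18 + 8)*(3*3))² = (-1628/49 + (-18 + 8)*(3*3))² = (-1628/49 - 10*9)² = (-1628/49 - 90)² = (-6038/49)² = 36457444/2401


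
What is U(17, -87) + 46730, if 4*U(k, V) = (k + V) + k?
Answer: 186867/4 ≈ 46717.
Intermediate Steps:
U(k, V) = k/2 + V/4 (U(k, V) = ((k + V) + k)/4 = ((V + k) + k)/4 = (V + 2*k)/4 = k/2 + V/4)
U(17, -87) + 46730 = ((1/2)*17 + (1/4)*(-87)) + 46730 = (17/2 - 87/4) + 46730 = -53/4 + 46730 = 186867/4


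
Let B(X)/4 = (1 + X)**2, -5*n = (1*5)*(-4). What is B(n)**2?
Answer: 10000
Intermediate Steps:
n = 4 (n = -1*5*(-4)/5 = -(-4) = -1/5*(-20) = 4)
B(X) = 4*(1 + X)**2
B(n)**2 = (4*(1 + 4)**2)**2 = (4*5**2)**2 = (4*25)**2 = 100**2 = 10000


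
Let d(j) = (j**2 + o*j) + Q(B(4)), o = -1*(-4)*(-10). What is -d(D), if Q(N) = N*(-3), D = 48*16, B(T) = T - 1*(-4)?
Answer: -559080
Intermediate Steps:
B(T) = 4 + T (B(T) = T + 4 = 4 + T)
D = 768
Q(N) = -3*N
o = -40 (o = 4*(-10) = -40)
d(j) = -24 + j**2 - 40*j (d(j) = (j**2 - 40*j) - 3*(4 + 4) = (j**2 - 40*j) - 3*8 = (j**2 - 40*j) - 24 = -24 + j**2 - 40*j)
-d(D) = -(-24 + 768**2 - 40*768) = -(-24 + 589824 - 30720) = -1*559080 = -559080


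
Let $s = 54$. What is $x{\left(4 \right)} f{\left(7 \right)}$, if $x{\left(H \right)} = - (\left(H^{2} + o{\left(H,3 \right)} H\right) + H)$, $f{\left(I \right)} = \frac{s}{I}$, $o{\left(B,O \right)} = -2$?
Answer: $- \frac{648}{7} \approx -92.571$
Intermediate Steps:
$f{\left(I \right)} = \frac{54}{I}$
$x{\left(H \right)} = H - H^{2}$ ($x{\left(H \right)} = - (\left(H^{2} - 2 H\right) + H) = - (H^{2} - H) = H - H^{2}$)
$x{\left(4 \right)} f{\left(7 \right)} = 4 \left(1 - 4\right) \frac{54}{7} = 4 \left(1 - 4\right) 54 \cdot \frac{1}{7} = 4 \left(-3\right) \frac{54}{7} = \left(-12\right) \frac{54}{7} = - \frac{648}{7}$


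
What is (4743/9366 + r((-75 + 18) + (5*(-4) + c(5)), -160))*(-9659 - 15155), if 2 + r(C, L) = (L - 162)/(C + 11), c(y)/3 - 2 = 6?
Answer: -717335519/4683 ≈ -1.5318e+5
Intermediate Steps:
c(y) = 24 (c(y) = 6 + 3*6 = 6 + 18 = 24)
r(C, L) = -2 + (-162 + L)/(11 + C) (r(C, L) = -2 + (L - 162)/(C + 11) = -2 + (-162 + L)/(11 + C))
(4743/9366 + r((-75 + 18) + (5*(-4) + c(5)), -160))*(-9659 - 15155) = (4743/9366 + (-184 - 160 - 2*((-75 + 18) + (5*(-4) + 24)))/(11 + ((-75 + 18) + (5*(-4) + 24))))*(-9659 - 15155) = (4743*(1/9366) + (-184 - 160 - 2*(-57 + (-20 + 24)))/(11 + (-57 + (-20 + 24))))*(-24814) = (1581/3122 + (-184 - 160 - 2*(-57 + 4))/(11 + (-57 + 4)))*(-24814) = (1581/3122 + (-184 - 160 - 2*(-53))/(11 - 53))*(-24814) = (1581/3122 + (-184 - 160 + 106)/(-42))*(-24814) = (1581/3122 - 1/42*(-238))*(-24814) = (1581/3122 + 17/3)*(-24814) = (57817/9366)*(-24814) = -717335519/4683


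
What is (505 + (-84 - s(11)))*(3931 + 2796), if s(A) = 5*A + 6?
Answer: 2421720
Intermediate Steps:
s(A) = 6 + 5*A
(505 + (-84 - s(11)))*(3931 + 2796) = (505 + (-84 - (6 + 5*11)))*(3931 + 2796) = (505 + (-84 - (6 + 55)))*6727 = (505 + (-84 - 1*61))*6727 = (505 + (-84 - 61))*6727 = (505 - 145)*6727 = 360*6727 = 2421720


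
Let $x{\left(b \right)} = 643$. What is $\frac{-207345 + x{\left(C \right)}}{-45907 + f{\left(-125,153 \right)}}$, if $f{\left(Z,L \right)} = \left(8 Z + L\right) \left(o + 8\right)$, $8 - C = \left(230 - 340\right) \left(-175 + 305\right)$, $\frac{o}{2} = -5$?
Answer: $\frac{206702}{44213} \approx 4.6751$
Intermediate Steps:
$o = -10$ ($o = 2 \left(-5\right) = -10$)
$C = 14308$ ($C = 8 - \left(230 - 340\right) \left(-175 + 305\right) = 8 - \left(-110\right) 130 = 8 - -14300 = 8 + 14300 = 14308$)
$f{\left(Z,L \right)} = - 16 Z - 2 L$ ($f{\left(Z,L \right)} = \left(8 Z + L\right) \left(-10 + 8\right) = \left(L + 8 Z\right) \left(-2\right) = - 16 Z - 2 L$)
$\frac{-207345 + x{\left(C \right)}}{-45907 + f{\left(-125,153 \right)}} = \frac{-207345 + 643}{-45907 - -1694} = - \frac{206702}{-45907 + \left(2000 - 306\right)} = - \frac{206702}{-45907 + 1694} = - \frac{206702}{-44213} = \left(-206702\right) \left(- \frac{1}{44213}\right) = \frac{206702}{44213}$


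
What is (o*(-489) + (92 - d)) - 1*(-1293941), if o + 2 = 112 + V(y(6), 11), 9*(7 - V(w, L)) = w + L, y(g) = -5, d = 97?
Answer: 1237049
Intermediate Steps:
V(w, L) = 7 - L/9 - w/9 (V(w, L) = 7 - (w + L)/9 = 7 - (L + w)/9 = 7 + (-L/9 - w/9) = 7 - L/9 - w/9)
o = 349/3 (o = -2 + (112 + (7 - ⅑*11 - ⅑*(-5))) = -2 + (112 + (7 - 11/9 + 5/9)) = -2 + (112 + 19/3) = -2 + 355/3 = 349/3 ≈ 116.33)
(o*(-489) + (92 - d)) - 1*(-1293941) = ((349/3)*(-489) + (92 - 1*97)) - 1*(-1293941) = (-56887 + (92 - 97)) + 1293941 = (-56887 - 5) + 1293941 = -56892 + 1293941 = 1237049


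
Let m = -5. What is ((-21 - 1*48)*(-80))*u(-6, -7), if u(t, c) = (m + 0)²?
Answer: 138000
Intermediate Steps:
u(t, c) = 25 (u(t, c) = (-5 + 0)² = (-5)² = 25)
((-21 - 1*48)*(-80))*u(-6, -7) = ((-21 - 1*48)*(-80))*25 = ((-21 - 48)*(-80))*25 = -69*(-80)*25 = 5520*25 = 138000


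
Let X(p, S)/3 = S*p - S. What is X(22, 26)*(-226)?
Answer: -370188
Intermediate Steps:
X(p, S) = -3*S + 3*S*p (X(p, S) = 3*(S*p - S) = 3*(-S + S*p) = -3*S + 3*S*p)
X(22, 26)*(-226) = (3*26*(-1 + 22))*(-226) = (3*26*21)*(-226) = 1638*(-226) = -370188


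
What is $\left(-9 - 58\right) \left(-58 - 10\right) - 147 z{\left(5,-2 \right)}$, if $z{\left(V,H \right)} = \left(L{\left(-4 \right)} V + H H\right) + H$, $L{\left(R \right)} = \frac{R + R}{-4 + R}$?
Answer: $3527$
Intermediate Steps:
$L{\left(R \right)} = \frac{2 R}{-4 + R}$
$z{\left(V,H \right)} = H + V + H^{2}$ ($z{\left(V,H \right)} = \left(2 \left(-4\right) \frac{1}{-4 - 4} V + H H\right) + H = \left(2 \left(-4\right) \frac{1}{-8} V + H^{2}\right) + H = \left(2 \left(-4\right) \left(- \frac{1}{8}\right) V + H^{2}\right) + H = \left(1 V + H^{2}\right) + H = \left(V + H^{2}\right) + H = H + V + H^{2}$)
$\left(-9 - 58\right) \left(-58 - 10\right) - 147 z{\left(5,-2 \right)} = \left(-9 - 58\right) \left(-58 - 10\right) - 147 \left(-2 + 5 + \left(-2\right)^{2}\right) = \left(-67\right) \left(-68\right) - 147 \left(-2 + 5 + 4\right) = 4556 - 1029 = 3527$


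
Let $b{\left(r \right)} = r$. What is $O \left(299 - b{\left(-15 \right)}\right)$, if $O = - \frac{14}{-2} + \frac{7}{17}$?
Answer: $\frac{39564}{17} \approx 2327.3$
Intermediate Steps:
$O = \frac{126}{17}$ ($O = \left(-14\right) \left(- \frac{1}{2}\right) + 7 \cdot \frac{1}{17} = 7 + \frac{7}{17} = \frac{126}{17} \approx 7.4118$)
$O \left(299 - b{\left(-15 \right)}\right) = \frac{126 \left(299 - -15\right)}{17} = \frac{126 \left(299 + 15\right)}{17} = \frac{126}{17} \cdot 314 = \frac{39564}{17}$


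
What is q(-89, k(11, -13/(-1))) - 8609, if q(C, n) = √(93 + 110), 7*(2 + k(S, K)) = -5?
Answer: -8609 + √203 ≈ -8594.8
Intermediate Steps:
k(S, K) = -19/7 (k(S, K) = -2 + (⅐)*(-5) = -2 - 5/7 = -19/7)
q(C, n) = √203
q(-89, k(11, -13/(-1))) - 8609 = √203 - 8609 = -8609 + √203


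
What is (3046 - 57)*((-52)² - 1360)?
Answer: 4017216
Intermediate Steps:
(3046 - 57)*((-52)² - 1360) = 2989*(2704 - 1360) = 2989*1344 = 4017216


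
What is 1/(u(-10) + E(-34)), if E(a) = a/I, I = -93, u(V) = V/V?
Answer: 93/127 ≈ 0.73228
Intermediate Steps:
u(V) = 1
E(a) = -a/93 (E(a) = a/(-93) = a*(-1/93) = -a/93)
1/(u(-10) + E(-34)) = 1/(1 - 1/93*(-34)) = 1/(1 + 34/93) = 1/(127/93) = 93/127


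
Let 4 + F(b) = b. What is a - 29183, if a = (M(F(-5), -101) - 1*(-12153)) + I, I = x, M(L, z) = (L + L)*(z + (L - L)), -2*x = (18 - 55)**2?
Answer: -31793/2 ≈ -15897.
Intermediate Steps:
F(b) = -4 + b
x = -1369/2 (x = -(18 - 55)**2/2 = -1/2*(-37)**2 = -1/2*1369 = -1369/2 ≈ -684.50)
M(L, z) = 2*L*z (M(L, z) = (2*L)*(z + 0) = (2*L)*z = 2*L*z)
I = -1369/2 ≈ -684.50
a = 26573/2 (a = (2*(-4 - 5)*(-101) - 1*(-12153)) - 1369/2 = (2*(-9)*(-101) + 12153) - 1369/2 = (1818 + 12153) - 1369/2 = 13971 - 1369/2 = 26573/2 ≈ 13287.)
a - 29183 = 26573/2 - 29183 = -31793/2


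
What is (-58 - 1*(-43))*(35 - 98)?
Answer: 945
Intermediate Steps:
(-58 - 1*(-43))*(35 - 98) = (-58 + 43)*(-63) = -15*(-63) = 945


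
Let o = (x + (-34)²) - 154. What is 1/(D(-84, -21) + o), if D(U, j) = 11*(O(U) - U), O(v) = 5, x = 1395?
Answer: 1/3376 ≈ 0.00029621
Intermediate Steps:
D(U, j) = 55 - 11*U (D(U, j) = 11*(5 - U) = 55 - 11*U)
o = 2397 (o = (1395 + (-34)²) - 154 = (1395 + 1156) - 154 = 2551 - 154 = 2397)
1/(D(-84, -21) + o) = 1/((55 - 11*(-84)) + 2397) = 1/((55 + 924) + 2397) = 1/(979 + 2397) = 1/3376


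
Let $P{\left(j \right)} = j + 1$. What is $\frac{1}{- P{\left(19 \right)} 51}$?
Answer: $- \frac{1}{1020} \approx -0.00098039$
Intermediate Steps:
$P{\left(j \right)} = 1 + j$
$\frac{1}{- P{\left(19 \right)} 51} = \frac{1}{- (1 + 19) 51} = \frac{1}{\left(-1\right) 20 \cdot 51} = \frac{1}{\left(-20\right) 51} = \frac{1}{-1020} = - \frac{1}{1020}$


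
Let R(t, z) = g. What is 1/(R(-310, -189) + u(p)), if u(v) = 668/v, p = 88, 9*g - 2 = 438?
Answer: 198/11183 ≈ 0.017705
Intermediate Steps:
g = 440/9 (g = 2/9 + (1/9)*438 = 2/9 + 146/3 = 440/9 ≈ 48.889)
R(t, z) = 440/9
1/(R(-310, -189) + u(p)) = 1/(440/9 + 668/88) = 1/(440/9 + 668*(1/88)) = 1/(440/9 + 167/22) = 1/(11183/198) = 198/11183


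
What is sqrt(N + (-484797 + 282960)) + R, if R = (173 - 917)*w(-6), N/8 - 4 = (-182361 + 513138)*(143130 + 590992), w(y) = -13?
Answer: 9672 + sqrt(1942645180547) ≈ 1.4035e+6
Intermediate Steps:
N = 1942645382384 (N = 32 + 8*((-182361 + 513138)*(143130 + 590992)) = 32 + 8*(330777*734122) = 32 + 8*242830672794 = 32 + 1942645382352 = 1942645382384)
R = 9672 (R = (173 - 917)*(-13) = -744*(-13) = 9672)
sqrt(N + (-484797 + 282960)) + R = sqrt(1942645382384 + (-484797 + 282960)) + 9672 = sqrt(1942645382384 - 201837) + 9672 = sqrt(1942645180547) + 9672 = 9672 + sqrt(1942645180547)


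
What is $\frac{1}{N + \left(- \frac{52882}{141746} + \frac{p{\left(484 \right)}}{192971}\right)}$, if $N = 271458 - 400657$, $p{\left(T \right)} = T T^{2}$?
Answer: $- \frac{13676433683}{1758951083819936} \approx -7.7753 \cdot 10^{-6}$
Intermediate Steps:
$p{\left(T \right)} = T^{3}$
$N = -129199$
$\frac{1}{N + \left(- \frac{52882}{141746} + \frac{p{\left(484 \right)}}{192971}\right)} = \frac{1}{-129199 - \left(\frac{26441}{70873} - \frac{484^{3}}{192971}\right)} = \frac{1}{-129199 + \left(\left(-52882\right) \frac{1}{141746} + 113379904 \cdot \frac{1}{192971}\right)} = \frac{1}{-129199 + \left(- \frac{26441}{70873} + \frac{113379904}{192971}\right)} = \frac{1}{-129199 + \frac{8030471589981}{13676433683}} = \frac{1}{- \frac{1758951083819936}{13676433683}} = - \frac{13676433683}{1758951083819936}$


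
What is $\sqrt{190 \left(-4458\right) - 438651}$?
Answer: $i \sqrt{1285671} \approx 1133.9 i$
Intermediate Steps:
$\sqrt{190 \left(-4458\right) - 438651} = \sqrt{-847020 - 438651} = \sqrt{-1285671} = i \sqrt{1285671}$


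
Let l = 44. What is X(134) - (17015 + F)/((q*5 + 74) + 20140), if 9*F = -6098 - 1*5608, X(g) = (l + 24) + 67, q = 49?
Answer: 8238752/61377 ≈ 134.23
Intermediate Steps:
X(g) = 135 (X(g) = (44 + 24) + 67 = 68 + 67 = 135)
F = -3902/3 (F = (-6098 - 1*5608)/9 = (-6098 - 5608)/9 = (⅑)*(-11706) = -3902/3 ≈ -1300.7)
X(134) - (17015 + F)/((q*5 + 74) + 20140) = 135 - (17015 - 3902/3)/((49*5 + 74) + 20140) = 135 - 47143/(3*((245 + 74) + 20140)) = 135 - 47143/(3*(319 + 20140)) = 135 - 47143/(3*20459) = 135 - 1*47143/61377 = 135 - 47143/61377 = 8238752/61377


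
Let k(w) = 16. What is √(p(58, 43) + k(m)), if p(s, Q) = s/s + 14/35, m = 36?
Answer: √435/5 ≈ 4.1713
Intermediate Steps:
p(s, Q) = 7/5 (p(s, Q) = 1 + 14*(1/35) = 1 + ⅖ = 7/5)
√(p(58, 43) + k(m)) = √(7/5 + 16) = √(87/5) = √435/5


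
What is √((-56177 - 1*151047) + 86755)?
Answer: I*√120469 ≈ 347.09*I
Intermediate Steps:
√((-56177 - 1*151047) + 86755) = √((-56177 - 151047) + 86755) = √(-207224 + 86755) = √(-120469) = I*√120469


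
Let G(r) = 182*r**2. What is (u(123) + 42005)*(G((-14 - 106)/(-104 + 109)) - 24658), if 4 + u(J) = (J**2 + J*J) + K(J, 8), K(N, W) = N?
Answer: 5803154468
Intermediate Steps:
u(J) = -4 + J + 2*J**2 (u(J) = -4 + ((J**2 + J*J) + J) = -4 + ((J**2 + J**2) + J) = -4 + (2*J**2 + J) = -4 + (J + 2*J**2) = -4 + J + 2*J**2)
(u(123) + 42005)*(G((-14 - 106)/(-104 + 109)) - 24658) = ((-4 + 123 + 2*123**2) + 42005)*(182*((-14 - 106)/(-104 + 109))**2 - 24658) = ((-4 + 123 + 2*15129) + 42005)*(182*(-120/5)**2 - 24658) = ((-4 + 123 + 30258) + 42005)*(182*(-120*1/5)**2 - 24658) = (30377 + 42005)*(182*(-24)**2 - 24658) = 72382*(182*576 - 24658) = 72382*(104832 - 24658) = 72382*80174 = 5803154468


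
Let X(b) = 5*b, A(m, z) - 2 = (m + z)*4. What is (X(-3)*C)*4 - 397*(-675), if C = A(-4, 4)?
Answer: 267855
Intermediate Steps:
A(m, z) = 2 + 4*m + 4*z (A(m, z) = 2 + (m + z)*4 = 2 + (4*m + 4*z) = 2 + 4*m + 4*z)
C = 2 (C = 2 + 4*(-4) + 4*4 = 2 - 16 + 16 = 2)
(X(-3)*C)*4 - 397*(-675) = ((5*(-3))*2)*4 - 397*(-675) = -15*2*4 + 267975 = -30*4 + 267975 = -120 + 267975 = 267855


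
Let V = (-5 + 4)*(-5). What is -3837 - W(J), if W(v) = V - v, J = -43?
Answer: -3885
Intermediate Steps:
V = 5 (V = -1*(-5) = 5)
W(v) = 5 - v
-3837 - W(J) = -3837 - (5 - 1*(-43)) = -3837 - (5 + 43) = -3837 - 1*48 = -3837 - 48 = -3885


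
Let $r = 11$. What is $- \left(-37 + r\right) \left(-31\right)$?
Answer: $-806$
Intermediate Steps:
$- \left(-37 + r\right) \left(-31\right) = - \left(-37 + 11\right) \left(-31\right) = - \left(-26\right) \left(-31\right) = \left(-1\right) 806 = -806$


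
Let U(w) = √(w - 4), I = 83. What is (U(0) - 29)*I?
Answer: -2407 + 166*I ≈ -2407.0 + 166.0*I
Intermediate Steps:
U(w) = √(-4 + w)
(U(0) - 29)*I = (√(-4 + 0) - 29)*83 = (√(-4) - 29)*83 = (2*I - 29)*83 = (-29 + 2*I)*83 = -2407 + 166*I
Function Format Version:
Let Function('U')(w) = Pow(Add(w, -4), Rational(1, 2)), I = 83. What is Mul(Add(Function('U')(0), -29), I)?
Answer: Add(-2407, Mul(166, I)) ≈ Add(-2407.0, Mul(166.00, I))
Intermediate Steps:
Function('U')(w) = Pow(Add(-4, w), Rational(1, 2))
Mul(Add(Function('U')(0), -29), I) = Mul(Add(Pow(Add(-4, 0), Rational(1, 2)), -29), 83) = Mul(Add(Pow(-4, Rational(1, 2)), -29), 83) = Mul(Add(Mul(2, I), -29), 83) = Mul(Add(-29, Mul(2, I)), 83) = Add(-2407, Mul(166, I))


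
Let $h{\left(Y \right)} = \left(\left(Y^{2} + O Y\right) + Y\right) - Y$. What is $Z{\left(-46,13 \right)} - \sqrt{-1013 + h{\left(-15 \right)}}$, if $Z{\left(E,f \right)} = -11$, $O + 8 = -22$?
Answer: $-11 - 13 i \sqrt{2} \approx -11.0 - 18.385 i$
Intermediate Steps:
$O = -30$ ($O = -8 - 22 = -30$)
$h{\left(Y \right)} = Y^{2} - 30 Y$ ($h{\left(Y \right)} = \left(\left(Y^{2} - 30 Y\right) + Y\right) - Y = \left(Y^{2} - 29 Y\right) - Y = Y^{2} - 30 Y$)
$Z{\left(-46,13 \right)} - \sqrt{-1013 + h{\left(-15 \right)}} = -11 - \sqrt{-1013 - 15 \left(-30 - 15\right)} = -11 - \sqrt{-1013 - -675} = -11 - \sqrt{-1013 + 675} = -11 - \sqrt{-338} = -11 - 13 i \sqrt{2}$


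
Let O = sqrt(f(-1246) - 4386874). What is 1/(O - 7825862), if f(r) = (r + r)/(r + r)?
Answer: -7825862/61244120429917 - I*sqrt(4386873)/61244120429917 ≈ -1.2778e-7 - 3.4199e-11*I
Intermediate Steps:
f(r) = 1 (f(r) = (2*r)/((2*r)) = (2*r)*(1/(2*r)) = 1)
O = I*sqrt(4386873) (O = sqrt(1 - 4386874) = sqrt(-4386873) = I*sqrt(4386873) ≈ 2094.5*I)
1/(O - 7825862) = 1/(I*sqrt(4386873) - 7825862) = 1/(-7825862 + I*sqrt(4386873))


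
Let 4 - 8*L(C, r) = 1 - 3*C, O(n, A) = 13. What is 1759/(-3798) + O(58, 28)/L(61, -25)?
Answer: 11303/117738 ≈ 0.096001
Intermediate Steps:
L(C, r) = 3/8 + 3*C/8 (L(C, r) = ½ - (1 - 3*C)/8 = ½ + (-⅛ + 3*C/8) = 3/8 + 3*C/8)
1759/(-3798) + O(58, 28)/L(61, -25) = 1759/(-3798) + 13/(3/8 + (3/8)*61) = 1759*(-1/3798) + 13/(3/8 + 183/8) = -1759/3798 + 13/(93/4) = -1759/3798 + 13*(4/93) = -1759/3798 + 52/93 = 11303/117738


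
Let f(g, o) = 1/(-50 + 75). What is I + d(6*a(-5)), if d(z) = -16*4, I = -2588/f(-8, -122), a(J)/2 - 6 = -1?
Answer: -64764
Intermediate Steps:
a(J) = 10 (a(J) = 12 + 2*(-1) = 12 - 2 = 10)
f(g, o) = 1/25
I = -64700 (I = -2588/1/25 = -2588*25 = -64700)
d(z) = -64
I + d(6*a(-5)) = -64700 - 64 = -64764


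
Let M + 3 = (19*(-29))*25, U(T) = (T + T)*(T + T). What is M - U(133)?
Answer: -84534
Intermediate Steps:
U(T) = 4*T² (U(T) = (2*T)*(2*T) = 4*T²)
M = -13778 (M = -3 + (19*(-29))*25 = -3 - 551*25 = -3 - 13775 = -13778)
M - U(133) = -13778 - 4*133² = -13778 - 4*17689 = -13778 - 1*70756 = -13778 - 70756 = -84534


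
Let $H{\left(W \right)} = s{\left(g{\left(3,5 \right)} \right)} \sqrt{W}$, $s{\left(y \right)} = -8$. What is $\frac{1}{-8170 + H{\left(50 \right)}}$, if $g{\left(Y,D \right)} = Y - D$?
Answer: $- \frac{817}{6674570} + \frac{2 \sqrt{2}}{3337285} \approx -0.00012156$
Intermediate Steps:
$H{\left(W \right)} = - 8 \sqrt{W}$
$\frac{1}{-8170 + H{\left(50 \right)}} = \frac{1}{-8170 - 8 \sqrt{50}} = \frac{1}{-8170 - 8 \cdot 5 \sqrt{2}} = \frac{1}{-8170 - 40 \sqrt{2}}$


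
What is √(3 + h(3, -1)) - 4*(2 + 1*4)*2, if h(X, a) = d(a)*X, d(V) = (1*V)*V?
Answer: -48 + √6 ≈ -45.551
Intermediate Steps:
d(V) = V² (d(V) = V*V = V²)
h(X, a) = X*a² (h(X, a) = a²*X = X*a²)
√(3 + h(3, -1)) - 4*(2 + 1*4)*2 = √(3 + 3*(-1)²) - 4*(2 + 1*4)*2 = √(3 + 3*1) - 4*(2 + 4)*2 = √(3 + 3) - 4*6*2 = √6 - 24*2 = √6 - 48 = -48 + √6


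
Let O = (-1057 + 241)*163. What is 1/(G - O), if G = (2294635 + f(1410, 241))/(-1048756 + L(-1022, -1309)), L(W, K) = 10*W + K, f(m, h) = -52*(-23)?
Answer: 1060285/141024091449 ≈ 7.5185e-6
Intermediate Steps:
f(m, h) = 1196
O = -133008 (O = -816*163 = -133008)
L(W, K) = K + 10*W
G = -2295831/1060285 (G = (2294635 + 1196)/(-1048756 + (-1309 + 10*(-1022))) = 2295831/(-1048756 + (-1309 - 10220)) = 2295831/(-1048756 - 11529) = 2295831/(-1060285) = 2295831*(-1/1060285) = -2295831/1060285 ≈ -2.1653)
1/(G - O) = 1/(-2295831/1060285 - 1*(-133008)) = 1/(-2295831/1060285 + 133008) = 1/(141024091449/1060285) = 1060285/141024091449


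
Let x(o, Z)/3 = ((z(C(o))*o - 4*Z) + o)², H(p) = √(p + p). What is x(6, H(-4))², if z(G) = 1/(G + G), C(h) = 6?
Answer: -2056167/16 + 160524*I*√2 ≈ -1.2851e+5 + 2.2702e+5*I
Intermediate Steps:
z(G) = 1/(2*G)
H(p) = √2*√p (H(p) = √(2*p) = √2*√p)
x(o, Z) = 3*(-4*Z + 13*o/12)² (x(o, Z) = 3*((((½)/6)*o - 4*Z) + o)² = 3*((((½)*(⅙))*o - 4*Z) + o)² = 3*((o/12 - 4*Z) + o)² = 3*((-4*Z + o/12) + o)² = 3*(-4*Z + 13*o/12)²)
x(6, H(-4))² = ((-48*√2*√(-4) + 13*6)²/48)² = ((-48*√2*2*I + 78)²/48)² = ((-96*I*√2 + 78)²/48)² = ((78 - 96*I*√2)²/48)² = (78 - 96*I*√2)⁴/2304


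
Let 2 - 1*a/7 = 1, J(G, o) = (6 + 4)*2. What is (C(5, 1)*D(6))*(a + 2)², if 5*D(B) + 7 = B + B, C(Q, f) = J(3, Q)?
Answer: 1620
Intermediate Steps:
J(G, o) = 20 (J(G, o) = 10*2 = 20)
a = 7 (a = 14 - 7*1 = 14 - 7 = 7)
C(Q, f) = 20
D(B) = -7/5 + 2*B/5 (D(B) = -7/5 + (B + B)/5 = -7/5 + (2*B)/5 = -7/5 + 2*B/5)
(C(5, 1)*D(6))*(a + 2)² = (20*(-7/5 + (⅖)*6))*(7 + 2)² = (20*(-7/5 + 12/5))*9² = (20*1)*81 = 20*81 = 1620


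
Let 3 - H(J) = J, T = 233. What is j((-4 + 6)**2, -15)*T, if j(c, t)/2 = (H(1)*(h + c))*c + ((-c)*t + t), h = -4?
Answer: 20970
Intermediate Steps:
H(J) = 3 - J
j(c, t) = 2*t - 2*c*t + 2*c*(-8 + 2*c) (j(c, t) = 2*(((3 - 1*1)*(-4 + c))*c + ((-c)*t + t)) = 2*(((3 - 1)*(-4 + c))*c + (-c*t + t)) = 2*((2*(-4 + c))*c + (t - c*t)) = 2*((-8 + 2*c)*c + (t - c*t)) = 2*(c*(-8 + 2*c) + (t - c*t)) = 2*(t + c*(-8 + 2*c) - c*t) = 2*t - 2*c*t + 2*c*(-8 + 2*c))
j((-4 + 6)**2, -15)*T = (-16*(-4 + 6)**2 + 2*(-15) + 4*((-4 + 6)**2)**2 - 2*(-4 + 6)**2*(-15))*233 = (-16*2**2 - 30 + 4*(2**2)**2 - 2*2**2*(-15))*233 = (-16*4 - 30 + 4*4**2 - 2*4*(-15))*233 = (-64 - 30 + 4*16 + 120)*233 = (-64 - 30 + 64 + 120)*233 = 90*233 = 20970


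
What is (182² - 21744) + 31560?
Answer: 42940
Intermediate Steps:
(182² - 21744) + 31560 = (33124 - 21744) + 31560 = 11380 + 31560 = 42940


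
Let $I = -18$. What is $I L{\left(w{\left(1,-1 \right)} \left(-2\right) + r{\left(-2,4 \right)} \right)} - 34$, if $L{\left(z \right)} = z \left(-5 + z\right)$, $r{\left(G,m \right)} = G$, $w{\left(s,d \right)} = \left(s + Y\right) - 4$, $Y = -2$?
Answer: $-466$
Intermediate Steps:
$w{\left(s,d \right)} = -6 + s$ ($w{\left(s,d \right)} = \left(s - 2\right) - 4 = \left(-2 + s\right) - 4 = -6 + s$)
$I L{\left(w{\left(1,-1 \right)} \left(-2\right) + r{\left(-2,4 \right)} \right)} - 34 = - 18 \left(\left(-6 + 1\right) \left(-2\right) - 2\right) \left(-5 - \left(2 - \left(-6 + 1\right) \left(-2\right)\right)\right) - 34 = - 18 \left(\left(-5\right) \left(-2\right) - 2\right) \left(-5 - -8\right) - 34 = - 18 \left(10 - 2\right) \left(-5 + \left(10 - 2\right)\right) - 34 = - 18 \cdot 8 \left(-5 + 8\right) - 34 = - 18 \cdot 8 \cdot 3 - 34 = \left(-18\right) 24 - 34 = -432 - 34 = -466$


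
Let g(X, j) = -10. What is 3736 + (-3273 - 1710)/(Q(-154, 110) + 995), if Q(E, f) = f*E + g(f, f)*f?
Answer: 63685103/17045 ≈ 3736.3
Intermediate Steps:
Q(E, f) = -10*f + E*f (Q(E, f) = f*E - 10*f = E*f - 10*f = -10*f + E*f)
3736 + (-3273 - 1710)/(Q(-154, 110) + 995) = 3736 + (-3273 - 1710)/(110*(-10 - 154) + 995) = 3736 - 4983/(110*(-164) + 995) = 3736 - 4983/(-18040 + 995) = 3736 - 4983/(-17045) = 3736 - 4983*(-1/17045) = 3736 + 4983/17045 = 63685103/17045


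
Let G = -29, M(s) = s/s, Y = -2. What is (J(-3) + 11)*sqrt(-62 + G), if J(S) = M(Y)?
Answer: 12*I*sqrt(91) ≈ 114.47*I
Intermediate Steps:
M(s) = 1
J(S) = 1
(J(-3) + 11)*sqrt(-62 + G) = (1 + 11)*sqrt(-62 - 29) = 12*sqrt(-91) = 12*(I*sqrt(91)) = 12*I*sqrt(91)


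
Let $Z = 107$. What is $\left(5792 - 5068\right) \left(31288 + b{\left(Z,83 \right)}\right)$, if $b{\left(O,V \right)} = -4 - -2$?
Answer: $22651064$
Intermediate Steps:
$b{\left(O,V \right)} = -2$ ($b{\left(O,V \right)} = -4 + 2 = -2$)
$\left(5792 - 5068\right) \left(31288 + b{\left(Z,83 \right)}\right) = \left(5792 - 5068\right) \left(31288 - 2\right) = 724 \cdot 31286 = 22651064$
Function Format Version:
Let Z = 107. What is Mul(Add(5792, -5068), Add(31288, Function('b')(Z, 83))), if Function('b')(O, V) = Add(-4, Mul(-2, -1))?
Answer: 22651064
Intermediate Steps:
Function('b')(O, V) = -2 (Function('b')(O, V) = Add(-4, 2) = -2)
Mul(Add(5792, -5068), Add(31288, Function('b')(Z, 83))) = Mul(Add(5792, -5068), Add(31288, -2)) = Mul(724, 31286) = 22651064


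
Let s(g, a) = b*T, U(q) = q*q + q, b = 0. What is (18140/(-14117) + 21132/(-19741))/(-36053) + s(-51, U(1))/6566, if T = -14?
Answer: 1818344/27832086781 ≈ 6.5333e-5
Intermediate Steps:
U(q) = q + q² (U(q) = q² + q = q + q²)
s(g, a) = 0 (s(g, a) = 0*(-14) = 0)
(18140/(-14117) + 21132/(-19741))/(-36053) + s(-51, U(1))/6566 = (18140/(-14117) + 21132/(-19741))/(-36053) + 0/6566 = (18140*(-1/14117) + 21132*(-1/19741))*(-1/36053) + 0*(1/6566) = (-18140/14117 - 21132/19741)*(-1/36053) + 0 = -1818344/771977*(-1/36053) + 0 = 1818344/27832086781 + 0 = 1818344/27832086781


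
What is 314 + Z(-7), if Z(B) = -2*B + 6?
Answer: 334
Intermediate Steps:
Z(B) = 6 - 2*B
314 + Z(-7) = 314 + (6 - 2*(-7)) = 314 + (6 + 14) = 314 + 20 = 334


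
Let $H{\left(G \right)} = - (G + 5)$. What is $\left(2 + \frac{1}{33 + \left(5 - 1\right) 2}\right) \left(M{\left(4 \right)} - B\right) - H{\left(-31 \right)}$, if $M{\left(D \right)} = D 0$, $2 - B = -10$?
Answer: $- \frac{2062}{41} \approx -50.293$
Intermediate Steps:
$B = 12$ ($B = 2 - -10 = 2 + 10 = 12$)
$M{\left(D \right)} = 0$
$H{\left(G \right)} = -5 - G$ ($H{\left(G \right)} = - (5 + G) = -5 - G$)
$\left(2 + \frac{1}{33 + \left(5 - 1\right) 2}\right) \left(M{\left(4 \right)} - B\right) - H{\left(-31 \right)} = \left(2 + \frac{1}{33 + \left(5 - 1\right) 2}\right) \left(0 - 12\right) - \left(-5 - -31\right) = \left(2 + \frac{1}{33 + 4 \cdot 2}\right) \left(0 - 12\right) - \left(-5 + 31\right) = \left(2 + \frac{1}{33 + 8}\right) \left(-12\right) - 26 = \left(2 + \frac{1}{41}\right) \left(-12\right) - 26 = \frac{83}{41} \left(-12\right) - 26 = - \frac{996}{41} - 26 = - \frac{2062}{41}$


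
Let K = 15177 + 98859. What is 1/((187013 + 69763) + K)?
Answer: 1/370812 ≈ 2.6968e-6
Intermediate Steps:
K = 114036
1/((187013 + 69763) + K) = 1/((187013 + 69763) + 114036) = 1/(256776 + 114036) = 1/370812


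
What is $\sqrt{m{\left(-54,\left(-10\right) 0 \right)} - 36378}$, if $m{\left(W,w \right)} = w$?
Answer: $3 i \sqrt{4042} \approx 190.73 i$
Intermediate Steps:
$\sqrt{m{\left(-54,\left(-10\right) 0 \right)} - 36378} = \sqrt{\left(-10\right) 0 - 36378} = \sqrt{0 - 36378} = \sqrt{-36378} = 3 i \sqrt{4042}$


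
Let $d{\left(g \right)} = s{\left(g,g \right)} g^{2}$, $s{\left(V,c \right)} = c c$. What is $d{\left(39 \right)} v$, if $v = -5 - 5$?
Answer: $-23134410$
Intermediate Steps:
$s{\left(V,c \right)} = c^{2}$
$v = -10$
$d{\left(g \right)} = g^{4}$ ($d{\left(g \right)} = g^{2} g^{2} = g^{4}$)
$d{\left(39 \right)} v = 39^{4} \left(-10\right) = 2313441 \left(-10\right) = -23134410$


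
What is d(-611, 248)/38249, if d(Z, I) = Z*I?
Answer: -151528/38249 ≈ -3.9616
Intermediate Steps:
d(Z, I) = I*Z
d(-611, 248)/38249 = (248*(-611))/38249 = -151528*1/38249 = -151528/38249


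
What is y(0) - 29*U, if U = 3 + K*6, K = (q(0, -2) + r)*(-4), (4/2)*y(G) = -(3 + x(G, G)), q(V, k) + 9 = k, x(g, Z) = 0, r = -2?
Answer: -18273/2 ≈ -9136.5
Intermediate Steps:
q(V, k) = -9 + k
y(G) = -3/2 (y(G) = (-(3 + 0))/2 = (-1*3)/2 = (1/2)*(-3) = -3/2)
K = 52 (K = ((-9 - 2) - 2)*(-4) = (-11 - 2)*(-4) = -13*(-4) = 52)
U = 315 (U = 3 + 52*6 = 3 + 312 = 315)
y(0) - 29*U = -3/2 - 29*315 = -3/2 - 9135 = -18273/2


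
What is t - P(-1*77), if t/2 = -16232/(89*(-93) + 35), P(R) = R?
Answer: 333549/4121 ≈ 80.939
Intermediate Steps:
t = 16232/4121 (t = 2*(-16232/(89*(-93) + 35)) = 2*(-16232/(-8277 + 35)) = 2*(-16232/(-8242)) = 2*(-16232*(-1/8242)) = 2*(8116/4121) = 16232/4121 ≈ 3.9389)
t - P(-1*77) = 16232/4121 - (-1)*77 = 16232/4121 - 1*(-77) = 16232/4121 + 77 = 333549/4121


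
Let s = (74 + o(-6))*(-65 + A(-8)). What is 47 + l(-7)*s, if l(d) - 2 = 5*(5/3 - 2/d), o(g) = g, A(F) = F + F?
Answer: -453163/7 ≈ -64738.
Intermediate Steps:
A(F) = 2*F
l(d) = 31/3 - 10/d (l(d) = 2 + 5*(5/3 - 2/d) = 2 + (25/3 - 10/d) = 31/3 - 10/d)
s = -5508 (s = (74 - 6)*(-65 + 2*(-8)) = 68*(-65 - 16) = 68*(-81) = -5508)
47 + l(-7)*s = 47 + (31/3 - 10/(-7))*(-5508) = 47 + (31/3 - 10*(-⅐))*(-5508) = 47 + (31/3 + 10/7)*(-5508) = 47 + (247/21)*(-5508) = 47 - 453492/7 = -453163/7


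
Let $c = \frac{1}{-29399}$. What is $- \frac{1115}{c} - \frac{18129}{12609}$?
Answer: $\frac{137773850612}{4203} \approx 3.278 \cdot 10^{7}$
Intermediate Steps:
$c = - \frac{1}{29399} \approx -3.4015 \cdot 10^{-5}$
$- \frac{1115}{c} - \frac{18129}{12609} = - \frac{1115}{- \frac{1}{29399}} - \frac{18129}{12609} = \left(-1115\right) \left(-29399\right) - \frac{6043}{4203} = 32779885 - \frac{6043}{4203} = \frac{137773850612}{4203}$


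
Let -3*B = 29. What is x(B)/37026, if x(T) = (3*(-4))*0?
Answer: 0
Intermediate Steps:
B = -29/3 (B = -⅓*29 = -29/3 ≈ -9.6667)
x(T) = 0 (x(T) = -12*0 = 0)
x(B)/37026 = 0/37026 = 0*(1/37026) = 0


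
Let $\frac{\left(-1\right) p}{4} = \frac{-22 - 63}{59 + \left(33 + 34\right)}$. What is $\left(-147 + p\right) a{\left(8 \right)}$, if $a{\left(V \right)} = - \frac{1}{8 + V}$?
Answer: $\frac{9091}{1008} \approx 9.0188$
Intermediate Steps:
$p = \frac{170}{63}$ ($p = - 4 \frac{-22 - 63}{59 + \left(33 + 34\right)} = - 4 \left(- \frac{85}{59 + 67}\right) = - 4 \left(- \frac{85}{126}\right) = - 4 \left(\left(-85\right) \frac{1}{126}\right) = \left(-4\right) \left(- \frac{85}{126}\right) = \frac{170}{63} \approx 2.6984$)
$\left(-147 + p\right) a{\left(8 \right)} = \left(-147 + \frac{170}{63}\right) \left(- \frac{1}{8 + 8}\right) = - \frac{9091 \left(- \frac{1}{16}\right)}{63} = - \frac{9091 \left(\left(-1\right) \frac{1}{16}\right)}{63} = \left(- \frac{9091}{63}\right) \left(- \frac{1}{16}\right) = \frac{9091}{1008}$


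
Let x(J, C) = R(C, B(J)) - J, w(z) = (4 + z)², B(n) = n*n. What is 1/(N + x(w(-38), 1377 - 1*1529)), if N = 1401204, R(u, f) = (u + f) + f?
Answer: 1/4072568 ≈ 2.4555e-7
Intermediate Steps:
B(n) = n²
R(u, f) = u + 2*f (R(u, f) = (f + u) + f = u + 2*f)
x(J, C) = C - J + 2*J² (x(J, C) = (C + 2*J²) - J = C - J + 2*J²)
1/(N + x(w(-38), 1377 - 1*1529)) = 1/(1401204 + ((1377 - 1*1529) - (4 - 38)² + 2*((4 - 38)²)²)) = 1/(1401204 + ((1377 - 1529) - 1*(-34)² + 2*((-34)²)²)) = 1/(1401204 + (-152 - 1*1156 + 2*1156²)) = 1/(1401204 + (-152 - 1156 + 2*1336336)) = 1/(1401204 + (-152 - 1156 + 2672672)) = 1/(1401204 + 2671364) = 1/4072568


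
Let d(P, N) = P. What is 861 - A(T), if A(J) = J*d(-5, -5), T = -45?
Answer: 636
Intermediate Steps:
A(J) = -5*J (A(J) = J*(-5) = -5*J)
861 - A(T) = 861 - (-5)*(-45) = 861 - 1*225 = 861 - 225 = 636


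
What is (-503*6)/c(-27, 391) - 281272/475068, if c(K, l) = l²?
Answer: -11108724964/18157217727 ≈ -0.61181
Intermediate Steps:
(-503*6)/c(-27, 391) - 281272/475068 = (-503*6)/(391²) - 281272/475068 = -3018/152881 - 281272*1/475068 = -3018*1/152881 - 70318/118767 = -3018/152881 - 70318/118767 = -11108724964/18157217727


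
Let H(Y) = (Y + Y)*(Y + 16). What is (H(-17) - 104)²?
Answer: 4900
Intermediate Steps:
H(Y) = 2*Y*(16 + Y) (H(Y) = (2*Y)*(16 + Y) = 2*Y*(16 + Y))
(H(-17) - 104)² = (2*(-17)*(16 - 17) - 104)² = (2*(-17)*(-1) - 104)² = (34 - 104)² = (-70)² = 4900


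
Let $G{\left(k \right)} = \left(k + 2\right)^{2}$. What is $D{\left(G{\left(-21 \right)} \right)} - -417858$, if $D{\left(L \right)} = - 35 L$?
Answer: $405223$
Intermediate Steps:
$G{\left(k \right)} = \left(2 + k\right)^{2}$
$D{\left(G{\left(-21 \right)} \right)} - -417858 = - 35 \left(2 - 21\right)^{2} - -417858 = - 35 \left(-19\right)^{2} + 417858 = \left(-35\right) 361 + 417858 = -12635 + 417858 = 405223$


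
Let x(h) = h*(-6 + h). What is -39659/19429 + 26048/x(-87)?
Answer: 185205623/157200039 ≈ 1.1782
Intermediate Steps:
-39659/19429 + 26048/x(-87) = -39659/19429 + 26048/((-87*(-6 - 87))) = -39659*1/19429 + 26048/((-87*(-93))) = -39659/19429 + 26048/8091 = 185205623/157200039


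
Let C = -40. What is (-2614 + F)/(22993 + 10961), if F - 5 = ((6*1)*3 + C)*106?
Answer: -1647/11318 ≈ -0.14552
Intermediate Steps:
F = -2327 (F = 5 + ((6*1)*3 - 40)*106 = 5 + (6*3 - 40)*106 = 5 + (18 - 40)*106 = 5 - 22*106 = 5 - 2332 = -2327)
(-2614 + F)/(22993 + 10961) = (-2614 - 2327)/(22993 + 10961) = -4941/33954 = -4941*1/33954 = -1647/11318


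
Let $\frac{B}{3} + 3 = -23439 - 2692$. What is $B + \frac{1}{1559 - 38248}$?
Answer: $- \frac{2876490979}{36689} \approx -78402.0$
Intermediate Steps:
$B = -78402$ ($B = -9 + 3 \left(-23439 - 2692\right) = -9 + 3 \left(-26131\right) = -9 - 78393 = -78402$)
$B + \frac{1}{1559 - 38248} = -78402 + \frac{1}{1559 - 38248} = -78402 + \frac{1}{-36689} = -78402 - \frac{1}{36689} = - \frac{2876490979}{36689}$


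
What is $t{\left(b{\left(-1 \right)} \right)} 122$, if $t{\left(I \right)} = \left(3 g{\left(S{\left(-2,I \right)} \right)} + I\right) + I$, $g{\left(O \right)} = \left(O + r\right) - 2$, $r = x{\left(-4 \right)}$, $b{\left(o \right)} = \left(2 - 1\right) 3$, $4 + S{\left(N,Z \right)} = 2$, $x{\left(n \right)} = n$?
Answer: $-2196$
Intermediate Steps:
$S{\left(N,Z \right)} = -2$ ($S{\left(N,Z \right)} = -4 + 2 = -2$)
$b{\left(o \right)} = 3$ ($b{\left(o \right)} = 1 \cdot 3 = 3$)
$r = -4$
$g{\left(O \right)} = -6 + O$ ($g{\left(O \right)} = \left(O - 4\right) - 2 = \left(-4 + O\right) - 2 = -6 + O$)
$t{\left(I \right)} = -24 + 2 I$ ($t{\left(I \right)} = \left(3 \left(-6 - 2\right) + I\right) + I = \left(3 \left(-8\right) + I\right) + I = \left(-24 + I\right) + I = -24 + 2 I$)
$t{\left(b{\left(-1 \right)} \right)} 122 = \left(-24 + 2 \cdot 3\right) 122 = \left(-24 + 6\right) 122 = \left(-18\right) 122 = -2196$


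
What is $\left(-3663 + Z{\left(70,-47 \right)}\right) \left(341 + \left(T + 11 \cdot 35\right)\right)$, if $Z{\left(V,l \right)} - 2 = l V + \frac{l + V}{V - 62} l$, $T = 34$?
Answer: $-5385455$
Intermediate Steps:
$Z{\left(V,l \right)} = 2 + V l + \frac{l \left(V + l\right)}{-62 + V}$ ($Z{\left(V,l \right)} = 2 + \left(l V + \frac{l + V}{V - 62} l\right) = 2 + \left(V l + \frac{V + l}{-62 + V} l\right) = 2 + \left(V l + \frac{l \left(V + l\right)}{-62 + V}\right) = 2 + V l + \frac{l \left(V + l\right)}{-62 + V}$)
$\left(-3663 + Z{\left(70,-47 \right)}\right) \left(341 + \left(T + 11 \cdot 35\right)\right) = \left(-3663 + \frac{-124 + \left(-47\right)^{2} + 2 \cdot 70 - 47 \cdot 70^{2} - 4270 \left(-47\right)}{-62 + 70}\right) \left(341 + \left(34 + 11 \cdot 35\right)\right) = \left(-3663 + \frac{-124 + 2209 + 140 - 230300 + 200690}{8}\right) \left(341 + \left(34 + 385\right)\right) = \left(-3663 + \frac{-124 + 2209 + 140 - 230300 + 200690}{8}\right) \left(341 + 419\right) = \left(-3663 + \frac{1}{8} \left(-27385\right)\right) 760 = \left(-3663 - \frac{27385}{8}\right) 760 = \left(- \frac{56689}{8}\right) 760 = -5385455$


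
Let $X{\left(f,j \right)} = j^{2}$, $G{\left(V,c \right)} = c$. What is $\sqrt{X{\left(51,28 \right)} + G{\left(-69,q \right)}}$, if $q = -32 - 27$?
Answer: $5 \sqrt{29} \approx 26.926$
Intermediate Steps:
$q = -59$ ($q = -32 - 27 = -59$)
$\sqrt{X{\left(51,28 \right)} + G{\left(-69,q \right)}} = \sqrt{28^{2} - 59} = \sqrt{784 - 59} = \sqrt{725} = 5 \sqrt{29}$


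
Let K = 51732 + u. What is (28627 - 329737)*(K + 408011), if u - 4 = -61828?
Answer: -119817390090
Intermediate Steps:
u = -61824 (u = 4 - 61828 = -61824)
K = -10092 (K = 51732 - 61824 = -10092)
(28627 - 329737)*(K + 408011) = (28627 - 329737)*(-10092 + 408011) = -301110*397919 = -119817390090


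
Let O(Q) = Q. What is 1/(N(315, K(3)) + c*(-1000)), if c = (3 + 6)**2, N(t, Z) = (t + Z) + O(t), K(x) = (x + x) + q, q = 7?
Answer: -1/80357 ≈ -1.2444e-5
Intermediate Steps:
K(x) = 7 + 2*x (K(x) = (x + x) + 7 = 2*x + 7 = 7 + 2*x)
N(t, Z) = Z + 2*t (N(t, Z) = (t + Z) + t = (Z + t) + t = Z + 2*t)
c = 81 (c = 9**2 = 81)
1/(N(315, K(3)) + c*(-1000)) = 1/(((7 + 2*3) + 2*315) + 81*(-1000)) = 1/(((7 + 6) + 630) - 81000) = 1/((13 + 630) - 81000) = 1/(643 - 81000) = 1/(-80357) = -1/80357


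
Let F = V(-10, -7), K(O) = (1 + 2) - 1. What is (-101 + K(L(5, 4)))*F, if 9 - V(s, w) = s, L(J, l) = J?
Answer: -1881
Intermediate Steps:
V(s, w) = 9 - s
K(O) = 2 (K(O) = 3 - 1 = 2)
F = 19 (F = 9 - 1*(-10) = 9 + 10 = 19)
(-101 + K(L(5, 4)))*F = (-101 + 2)*19 = -99*19 = -1881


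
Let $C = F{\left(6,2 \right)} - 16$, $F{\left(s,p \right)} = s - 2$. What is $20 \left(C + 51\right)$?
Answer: $780$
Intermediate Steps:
$F{\left(s,p \right)} = -2 + s$
$C = -12$ ($C = \left(-2 + 6\right) - 16 = 4 - 16 = -12$)
$20 \left(C + 51\right) = 20 \left(-12 + 51\right) = 20 \cdot 39 = 780$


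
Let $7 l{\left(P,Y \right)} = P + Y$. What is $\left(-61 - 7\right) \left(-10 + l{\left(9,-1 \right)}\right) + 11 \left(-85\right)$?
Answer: $- \frac{2329}{7} \approx -332.71$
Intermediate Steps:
$l{\left(P,Y \right)} = \frac{P}{7} + \frac{Y}{7}$ ($l{\left(P,Y \right)} = \frac{P + Y}{7} = \frac{P}{7} + \frac{Y}{7}$)
$\left(-61 - 7\right) \left(-10 + l{\left(9,-1 \right)}\right) + 11 \left(-85\right) = \left(-61 - 7\right) \left(-10 + \left(\frac{1}{7} \cdot 9 + \frac{1}{7} \left(-1\right)\right)\right) + 11 \left(-85\right) = - 68 \left(-10 + \left(\frac{9}{7} - \frac{1}{7}\right)\right) - 935 = - 68 \left(-10 + \frac{8}{7}\right) - 935 = \left(-68\right) \left(- \frac{62}{7}\right) - 935 = \frac{4216}{7} - 935 = - \frac{2329}{7}$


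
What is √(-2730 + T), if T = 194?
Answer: 2*I*√634 ≈ 50.359*I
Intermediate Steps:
√(-2730 + T) = √(-2730 + 194) = √(-2536) = 2*I*√634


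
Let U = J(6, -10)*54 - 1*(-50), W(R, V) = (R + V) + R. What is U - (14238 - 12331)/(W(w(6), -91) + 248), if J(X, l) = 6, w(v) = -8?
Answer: 50827/141 ≈ 360.48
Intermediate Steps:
W(R, V) = V + 2*R
U = 374 (U = 6*54 - 1*(-50) = 324 + 50 = 374)
U - (14238 - 12331)/(W(w(6), -91) + 248) = 374 - (14238 - 12331)/((-91 + 2*(-8)) + 248) = 374 - 1907/((-91 - 16) + 248) = 374 - 1907/(-107 + 248) = 374 - 1907/141 = 50827/141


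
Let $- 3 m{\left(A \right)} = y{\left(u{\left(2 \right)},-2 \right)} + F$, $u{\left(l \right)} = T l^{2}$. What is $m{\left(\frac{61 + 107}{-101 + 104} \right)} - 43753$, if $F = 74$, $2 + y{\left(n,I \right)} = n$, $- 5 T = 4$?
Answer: $- \frac{656639}{15} \approx -43776.0$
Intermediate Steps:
$T = - \frac{4}{5}$ ($T = \left(- \frac{1}{5}\right) 4 = - \frac{4}{5} \approx -0.8$)
$u{\left(l \right)} = - \frac{4 l^{2}}{5}$
$y{\left(n,I \right)} = -2 + n$
$m{\left(A \right)} = - \frac{344}{15}$ ($m{\left(A \right)} = - \frac{\left(-2 - \frac{4 \cdot 2^{2}}{5}\right) + 74}{3} = - \frac{\left(-2 - \frac{16}{5}\right) + 74}{3} = - \frac{- \frac{26}{5} + 74}{3} = \left(- \frac{1}{3}\right) \frac{344}{5} = - \frac{344}{15}$)
$m{\left(\frac{61 + 107}{-101 + 104} \right)} - 43753 = - \frac{344}{15} - 43753 = - \frac{656639}{15}$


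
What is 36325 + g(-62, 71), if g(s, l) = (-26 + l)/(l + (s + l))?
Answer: 581209/16 ≈ 36326.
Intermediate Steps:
g(s, l) = (-26 + l)/(s + 2*l) (g(s, l) = (-26 + l)/(l + (l + s)) = (-26 + l)/(s + 2*l))
36325 + g(-62, 71) = 36325 + (-26 + 71)/(-62 + 2*71) = 36325 + 45/(-62 + 142) = 36325 + 45/80 = 36325 + (1/80)*45 = 36325 + 9/16 = 581209/16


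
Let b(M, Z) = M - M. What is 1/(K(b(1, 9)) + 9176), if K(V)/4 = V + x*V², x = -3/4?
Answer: 1/9176 ≈ 0.00010898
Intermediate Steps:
x = -¾ (x = -3*¼ = -¾ ≈ -0.75000)
b(M, Z) = 0
K(V) = -3*V² + 4*V (K(V) = 4*(V - 3*V²/4) = -3*V² + 4*V)
1/(K(b(1, 9)) + 9176) = 1/(0*(4 - 3*0) + 9176) = 1/(0*(4 + 0) + 9176) = 1/(0*4 + 9176) = 1/(0 + 9176) = 1/9176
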